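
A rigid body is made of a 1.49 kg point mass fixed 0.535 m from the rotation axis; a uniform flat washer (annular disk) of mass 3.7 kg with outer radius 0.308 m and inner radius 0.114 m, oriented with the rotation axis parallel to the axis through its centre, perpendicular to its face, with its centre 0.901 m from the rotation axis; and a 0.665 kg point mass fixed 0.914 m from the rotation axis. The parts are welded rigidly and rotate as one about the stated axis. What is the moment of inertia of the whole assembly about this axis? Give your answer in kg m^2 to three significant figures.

4.19

Point mass: I_cm = 0; centre at d = 0.535 m, so I = I_cm + Md² gives I = 0 + (1.49)(0.535)² = 0.42648 kg m^2.
Annular disk: I_cm = (1/2)M(R²+r²) = (1/2)(3.7)[(0.308)² + (0.114)²] = 0.19954 kg m^2; centre at d = 0.901 m, so I = I_cm + Md² gives I = 0.19954 + (3.7)(0.901)² = 3.2032 kg m^2.
Point mass: I_cm = 0; centre at d = 0.914 m, so I = I_cm + Md² gives I = 0 + (0.665)(0.914)² = 0.55554 kg m^2.
Total I = 0.42648 + 3.2032 + 0.55554 = 4.1852 kg m^2.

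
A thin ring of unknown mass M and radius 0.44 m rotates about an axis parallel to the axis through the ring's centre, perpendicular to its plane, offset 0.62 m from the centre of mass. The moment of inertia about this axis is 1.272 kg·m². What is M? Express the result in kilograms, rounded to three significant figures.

2.20

I = I_cm + Md² = MR² + Md² = M·[1·(0.44)² + (0.62)²] = M·0.578.
So M = 1.272 / 0.578 = 2.2007 kg.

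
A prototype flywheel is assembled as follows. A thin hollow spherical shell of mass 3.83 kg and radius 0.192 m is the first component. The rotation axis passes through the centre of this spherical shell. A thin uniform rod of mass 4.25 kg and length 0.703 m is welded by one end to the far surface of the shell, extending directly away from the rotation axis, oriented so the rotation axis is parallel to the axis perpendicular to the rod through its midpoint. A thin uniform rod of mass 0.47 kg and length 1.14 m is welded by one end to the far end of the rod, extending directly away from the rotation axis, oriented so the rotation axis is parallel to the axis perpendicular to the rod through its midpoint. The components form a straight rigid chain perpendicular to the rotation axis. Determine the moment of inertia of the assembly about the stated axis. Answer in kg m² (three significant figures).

2.58

Spherical shell: I_cm = (2/3)MR² = (2/3)(3.83)(0.192)² = 0.094126 kg m²; axis through the centre, so I = 0.094126 kg m².
Thin rod: I_cm = (1/12)ML² = (1/12)(4.25)(0.703)² = 0.17503 kg m²; centre at d = 0.192 + 0.3515 = 0.5435 m, so the parallel axis theorem gives I = 0.17503 + (4.25)(0.5435)² = 1.4304 kg m².
Thin rod: I_cm = (1/12)ML² = (1/12)(0.47)(1.14)² = 0.050901 kg m²; centre at d = 0.192 + 0.3515 + 0.3515 + 0.57 = 1.465 m, so the parallel axis theorem gives I = 0.050901 + (0.47)(1.465)² = 1.0596 kg m².
Total I = 0.094126 + 1.4304 + 1.0596 = 2.5842 kg m².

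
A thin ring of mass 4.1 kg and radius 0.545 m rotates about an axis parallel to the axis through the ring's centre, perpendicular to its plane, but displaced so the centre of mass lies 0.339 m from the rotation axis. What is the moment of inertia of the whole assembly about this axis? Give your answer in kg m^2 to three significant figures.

1.69

I_cm = MR² = (4.1)(0.545)² = 1.2178 kg m^2; centre at d = 0.339 m, so the parallel axis theorem gives I = 1.2178 + (4.1)(0.339)² = 1.689 kg m^2.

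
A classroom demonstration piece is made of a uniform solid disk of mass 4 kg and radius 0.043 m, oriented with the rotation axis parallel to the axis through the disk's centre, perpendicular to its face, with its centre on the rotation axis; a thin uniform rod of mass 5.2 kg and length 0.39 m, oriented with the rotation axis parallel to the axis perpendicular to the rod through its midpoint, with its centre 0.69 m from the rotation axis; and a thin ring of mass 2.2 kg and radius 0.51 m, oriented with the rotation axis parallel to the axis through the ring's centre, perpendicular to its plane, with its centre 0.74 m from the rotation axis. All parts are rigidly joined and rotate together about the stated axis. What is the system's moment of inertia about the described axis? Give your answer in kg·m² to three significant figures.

4.32

Solid disk: I_cm = (1/2)MR² = (1/2)(4)(0.043)² = 0.003698 kg·m²; axis through the centre, so I = 0.003698 kg·m².
Thin rod: I_cm = (1/12)ML² = (1/12)(5.2)(0.39)² = 0.06591 kg·m²; centre at d = 0.69 m, so the parallel axis theorem gives I = 0.06591 + (5.2)(0.69)² = 2.5416 kg·m².
Thin ring: I_cm = MR² = (2.2)(0.51)² = 0.57222 kg·m²; centre at d = 0.74 m, so the parallel axis theorem gives I = 0.57222 + (2.2)(0.74)² = 1.7769 kg·m².
Total I = 0.003698 + 2.5416 + 1.7769 = 4.3223 kg·m².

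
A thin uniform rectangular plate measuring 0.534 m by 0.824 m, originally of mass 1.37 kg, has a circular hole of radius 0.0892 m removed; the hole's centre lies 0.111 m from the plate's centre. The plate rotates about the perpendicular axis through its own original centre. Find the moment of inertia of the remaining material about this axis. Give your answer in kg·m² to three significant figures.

0.109

Unpierced body about its centre: I₀ = (1/12)M(a²+b²) = (1/12)(1.37)[(0.534)² + (0.824)²] = 0.11007 kg·m².
The removed disk has mass m = M·πr²/(ab) = (1.37)·π(0.0892)²/(0.534·0.824) = 0.077827 kg (same uniform areal density).
Its moment of inertia about the rotation axis (parallel-axis theorem): I_hole = (1/2)mr² + md² = (1/2)(0.077827)(0.0892)² + (0.077827)(0.111)² = 0.0012685 kg·m².
Treating the hole as negative mass, I = I₀ − I_hole = 0.11007 − 0.0012685 = 0.1088 kg·m².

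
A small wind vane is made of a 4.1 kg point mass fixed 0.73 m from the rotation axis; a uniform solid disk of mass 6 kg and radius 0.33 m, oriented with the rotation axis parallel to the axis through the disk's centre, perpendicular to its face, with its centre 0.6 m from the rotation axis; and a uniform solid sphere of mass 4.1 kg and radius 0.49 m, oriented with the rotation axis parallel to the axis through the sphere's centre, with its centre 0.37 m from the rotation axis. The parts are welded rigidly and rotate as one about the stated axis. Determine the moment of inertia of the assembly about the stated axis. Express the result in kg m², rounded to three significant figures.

Point mass: I_cm = 0; centre at d = 0.73 m, so I = I_cm + Md² gives I = 0 + (4.1)(0.73)² = 2.1849 kg m².
Solid disk: I_cm = (1/2)MR² = (1/2)(6)(0.33)² = 0.3267 kg m²; centre at d = 0.6 m, so I = I_cm + Md² gives I = 0.3267 + (6)(0.6)² = 2.4867 kg m².
Solid sphere: I_cm = (2/5)MR² = (2/5)(4.1)(0.49)² = 0.39376 kg m²; centre at d = 0.37 m, so I = I_cm + Md² gives I = 0.39376 + (4.1)(0.37)² = 0.95505 kg m².
Total I = 2.1849 + 2.4867 + 0.95505 = 5.6266 kg m².

5.63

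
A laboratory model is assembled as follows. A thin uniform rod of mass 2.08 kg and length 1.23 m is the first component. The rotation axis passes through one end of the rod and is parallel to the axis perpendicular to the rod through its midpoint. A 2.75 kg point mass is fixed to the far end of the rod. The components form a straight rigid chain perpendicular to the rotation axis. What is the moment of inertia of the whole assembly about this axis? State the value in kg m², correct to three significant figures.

5.21

Thin rod: I_cm = (1/12)ML² = (1/12)(2.08)(1.23)² = 0.26224 kg m²; centre at d = 0.615 m, so I = I_cm + Md² gives I = 0.26224 + (2.08)(0.615)² = 1.0489 kg m².
Point mass: I_cm = 0; centre at d = 0.615 + 0.615 = 1.23 m, so I = I_cm + Md² gives I = 0 + (2.75)(1.23)² = 4.1605 kg m².
Total I = 1.0489 + 4.1605 = 5.2094 kg m².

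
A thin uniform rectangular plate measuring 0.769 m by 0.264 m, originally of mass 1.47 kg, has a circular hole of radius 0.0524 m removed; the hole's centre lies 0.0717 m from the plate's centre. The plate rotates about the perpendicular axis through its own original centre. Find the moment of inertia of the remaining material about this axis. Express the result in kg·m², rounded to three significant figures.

Unpierced body about its centre: I₀ = (1/12)M(a²+b²) = (1/12)(1.47)[(0.769)² + (0.264)²] = 0.080979 kg·m².
The removed disk has mass m = M·πr²/(ab) = (1.47)·π(0.0524)²/(0.769·0.264) = 0.06246 kg (same uniform areal density).
Its moment of inertia about the rotation axis (parallel-axis theorem): I_hole = (1/2)mr² + md² = (1/2)(0.06246)(0.0524)² + (0.06246)(0.0717)² = 0.00040685 kg·m².
Treating the hole as negative mass, I = I₀ − I_hole = 0.080979 − 0.00040685 = 0.080573 kg·m².

0.0806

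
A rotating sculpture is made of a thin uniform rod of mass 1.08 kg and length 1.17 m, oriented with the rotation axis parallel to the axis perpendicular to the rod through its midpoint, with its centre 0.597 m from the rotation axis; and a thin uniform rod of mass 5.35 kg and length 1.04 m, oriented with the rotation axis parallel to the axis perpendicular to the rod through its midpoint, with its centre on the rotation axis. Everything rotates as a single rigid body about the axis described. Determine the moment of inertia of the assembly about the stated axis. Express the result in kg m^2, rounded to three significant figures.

0.990

Thin rod: I_cm = (1/12)ML² = (1/12)(1.08)(1.17)² = 0.1232 kg m^2; centre at d = 0.597 m, so I = I_cm + Md² gives I = 0.1232 + (1.08)(0.597)² = 0.50812 kg m^2.
Thin rod: I_cm = (1/12)ML² = (1/12)(5.35)(1.04)² = 0.48221 kg m^2; axis through the centre, so I = 0.48221 kg m^2.
Total I = 0.50812 + 0.48221 = 0.99034 kg m^2.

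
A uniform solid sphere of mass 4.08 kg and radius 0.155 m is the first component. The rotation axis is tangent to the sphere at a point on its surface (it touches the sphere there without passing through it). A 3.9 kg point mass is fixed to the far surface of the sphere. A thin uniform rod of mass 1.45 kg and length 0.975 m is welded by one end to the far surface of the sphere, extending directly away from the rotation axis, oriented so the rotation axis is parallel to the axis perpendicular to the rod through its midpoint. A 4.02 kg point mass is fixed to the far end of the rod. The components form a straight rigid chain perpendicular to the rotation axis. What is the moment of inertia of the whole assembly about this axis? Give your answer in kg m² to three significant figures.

Solid sphere: I_cm = (2/5)MR² = (2/5)(4.08)(0.155)² = 0.039209 kg m²; centre at d = 0.155 m, so I = I_cm + Md² gives I = 0.039209 + (4.08)(0.155)² = 0.13723 kg m².
Point mass: I_cm = 0; centre at d = 0.155 + 0.155 = 0.31 m, so I = I_cm + Md² gives I = 0 + (3.9)(0.31)² = 0.37479 kg m².
Thin rod: I_cm = (1/12)ML² = (1/12)(1.45)(0.975)² = 0.11487 kg m²; centre at d = 0.155 + 0.155 + 0.4875 = 0.7975 m, so I = I_cm + Md² gives I = 0.11487 + (1.45)(0.7975)² = 1.0371 kg m².
Point mass: I_cm = 0; centre at d = 0.155 + 0.155 + 0.4875 + 0.4875 = 1.285 m, so I = I_cm + Md² gives I = 0 + (4.02)(1.285)² = 6.6379 kg m².
Total I = 0.13723 + 0.37479 + 1.0371 + 6.6379 = 8.187 kg m².

8.19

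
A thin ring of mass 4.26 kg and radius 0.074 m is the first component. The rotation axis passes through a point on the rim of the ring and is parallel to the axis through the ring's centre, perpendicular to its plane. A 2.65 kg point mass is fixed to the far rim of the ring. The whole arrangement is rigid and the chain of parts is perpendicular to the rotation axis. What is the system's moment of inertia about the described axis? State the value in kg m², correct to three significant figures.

Thin ring: I_cm = MR² = (4.26)(0.074)² = 0.023328 kg m²; centre at d = 0.074 m, so the parallel axis theorem gives I = 0.023328 + (4.26)(0.074)² = 0.046656 kg m².
Point mass: I_cm = 0; centre at d = 0.074 + 0.074 = 0.148 m, so the parallel axis theorem gives I = 0 + (2.65)(0.148)² = 0.058046 kg m².
Total I = 0.046656 + 0.058046 = 0.1047 kg m².

0.105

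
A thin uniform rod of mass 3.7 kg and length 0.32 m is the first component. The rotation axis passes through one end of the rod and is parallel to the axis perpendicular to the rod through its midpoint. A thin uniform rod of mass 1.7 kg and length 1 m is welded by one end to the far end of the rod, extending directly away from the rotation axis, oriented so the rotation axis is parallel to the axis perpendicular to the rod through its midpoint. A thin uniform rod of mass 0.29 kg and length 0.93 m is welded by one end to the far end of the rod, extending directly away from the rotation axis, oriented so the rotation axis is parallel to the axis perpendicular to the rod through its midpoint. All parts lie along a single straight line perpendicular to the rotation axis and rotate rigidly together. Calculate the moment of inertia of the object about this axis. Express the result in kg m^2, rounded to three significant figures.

2.36

Thin rod: I_cm = (1/12)ML² = (1/12)(3.7)(0.32)² = 0.031573 kg m^2; centre at d = 0.16 m, so I = I_cm + Md² gives I = 0.031573 + (3.7)(0.16)² = 0.12629 kg m^2.
Thin rod: I_cm = (1/12)ML² = (1/12)(1.7)(1)² = 0.14167 kg m^2; centre at d = 0.16 + 0.16 + 0.5 = 0.82 m, so I = I_cm + Md² gives I = 0.14167 + (1.7)(0.82)² = 1.2847 kg m^2.
Thin rod: I_cm = (1/12)ML² = (1/12)(0.29)(0.93)² = 0.020902 kg m^2; centre at d = 0.16 + 0.16 + 0.5 + 0.5 + 0.465 = 1.785 m, so I = I_cm + Md² gives I = 0.020902 + (0.29)(1.785)² = 0.94491 kg m^2.
Total I = 0.12629 + 1.2847 + 0.94491 = 2.3559 kg m^2.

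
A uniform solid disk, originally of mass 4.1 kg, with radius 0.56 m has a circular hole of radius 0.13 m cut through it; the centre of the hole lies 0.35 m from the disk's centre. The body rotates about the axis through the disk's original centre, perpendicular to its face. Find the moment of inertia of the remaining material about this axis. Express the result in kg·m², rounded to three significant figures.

Unpierced body about its centre: I₀ = (1/2)MR² = (1/2)(4.1)(0.56)² = 0.64288 kg·m².
The removed disk has mass m = M·(r/R)² = (4.1)(0.13/0.56)² = 0.22095 kg (same uniform areal density).
Its moment of inertia about the rotation axis (parallel-axis theorem): I_hole = (1/2)mr² + md² = (1/2)(0.22095)(0.13)² + (0.22095)(0.35)² = 0.028933 kg·m².
Treating the hole as negative mass, I = I₀ − I_hole = 0.64288 − 0.028933 = 0.61395 kg·m².

0.614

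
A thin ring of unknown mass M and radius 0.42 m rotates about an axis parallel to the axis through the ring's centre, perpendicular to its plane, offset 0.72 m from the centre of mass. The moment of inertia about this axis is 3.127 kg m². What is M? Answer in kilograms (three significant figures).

I = I_cm + Md² = MR² + Md² = M·[1·(0.42)² + (0.72)²] = M·0.6948.
So M = 3.127 / 0.6948 = 4.5006 kg.

4.50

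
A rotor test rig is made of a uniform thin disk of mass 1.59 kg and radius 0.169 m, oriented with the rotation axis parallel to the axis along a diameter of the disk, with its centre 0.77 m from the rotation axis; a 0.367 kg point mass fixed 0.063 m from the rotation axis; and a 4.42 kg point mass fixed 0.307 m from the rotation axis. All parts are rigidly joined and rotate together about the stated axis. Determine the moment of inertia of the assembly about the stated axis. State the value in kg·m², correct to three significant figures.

1.37

Thin disk: I_cm = (1/4)MR² = (1/4)(1.59)(0.169)² = 0.011353 kg·m²; centre at d = 0.77 m, so I = I_cm + Md² gives I = 0.011353 + (1.59)(0.77)² = 0.95406 kg·m².
Point mass: I_cm = 0; centre at d = 0.063 m, so I = I_cm + Md² gives I = 0 + (0.367)(0.063)² = 0.0014566 kg·m².
Point mass: I_cm = 0; centre at d = 0.307 m, so I = I_cm + Md² gives I = 0 + (4.42)(0.307)² = 0.41658 kg·m².
Total I = 0.95406 + 0.0014566 + 0.41658 = 1.3721 kg·m².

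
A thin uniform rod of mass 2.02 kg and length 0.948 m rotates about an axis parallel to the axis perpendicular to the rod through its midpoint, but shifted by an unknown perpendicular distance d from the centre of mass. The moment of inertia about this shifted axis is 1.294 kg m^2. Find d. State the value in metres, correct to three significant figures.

About the centre-of-mass axis, I_cm = (1/12)ML² = (1/12)(2.02)(0.948)² = 0.15128 kg m^2.
Parallel axis theorem: I = I_cm + Md², so Md² = 1.294 − 0.15128 = 1.1427 kg m^2.
d = √(1.1427 / 2.02) = 0.75213 m.

0.752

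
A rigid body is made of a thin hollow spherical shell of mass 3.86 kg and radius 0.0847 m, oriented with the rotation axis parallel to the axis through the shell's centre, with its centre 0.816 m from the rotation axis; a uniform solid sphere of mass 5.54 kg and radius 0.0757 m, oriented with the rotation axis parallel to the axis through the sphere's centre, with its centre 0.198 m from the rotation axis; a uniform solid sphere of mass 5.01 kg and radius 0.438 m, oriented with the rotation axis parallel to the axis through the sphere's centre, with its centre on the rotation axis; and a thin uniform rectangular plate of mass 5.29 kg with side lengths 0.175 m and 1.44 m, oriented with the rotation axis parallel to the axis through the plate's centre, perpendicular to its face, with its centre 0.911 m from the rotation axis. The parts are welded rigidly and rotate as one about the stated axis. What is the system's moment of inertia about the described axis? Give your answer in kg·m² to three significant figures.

8.52

Spherical shell: I_cm = (2/3)MR² = (2/3)(3.86)(0.0847)² = 0.018461 kg·m²; centre at d = 0.816 m, so I = I_cm + Md² gives I = 0.018461 + (3.86)(0.816)² = 2.5887 kg·m².
Solid sphere: I_cm = (2/5)MR² = (2/5)(5.54)(0.0757)² = 0.012699 kg·m²; centre at d = 0.198 m, so I = I_cm + Md² gives I = 0.012699 + (5.54)(0.198)² = 0.22989 kg·m².
Solid sphere: I_cm = (2/5)MR² = (2/5)(5.01)(0.438)² = 0.38446 kg·m²; axis through the centre, so I = 0.38446 kg·m².
Rectangular plate: I_cm = (1/12)M(a²+b²) = (1/12)(5.29)[(0.175)² + (1.44)²] = 0.92761 kg·m²; centre at d = 0.911 m, so I = I_cm + Md² gives I = 0.92761 + (5.29)(0.911)² = 5.3179 kg·m².
Total I = 2.5887 + 0.22989 + 0.38446 + 5.3179 = 8.5209 kg·m².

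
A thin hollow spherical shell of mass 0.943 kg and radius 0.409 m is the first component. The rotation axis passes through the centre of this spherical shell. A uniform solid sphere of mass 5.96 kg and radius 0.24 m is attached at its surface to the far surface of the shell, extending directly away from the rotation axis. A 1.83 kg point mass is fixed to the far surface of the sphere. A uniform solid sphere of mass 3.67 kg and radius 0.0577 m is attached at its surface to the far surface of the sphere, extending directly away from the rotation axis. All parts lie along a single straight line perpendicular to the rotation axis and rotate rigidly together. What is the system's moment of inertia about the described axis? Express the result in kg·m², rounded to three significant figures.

7.49

Spherical shell: I_cm = (2/3)MR² = (2/3)(0.943)(0.409)² = 0.10516 kg·m²; axis through the centre, so I = 0.10516 kg·m².
Solid sphere: I_cm = (2/5)MR² = (2/5)(5.96)(0.24)² = 0.13732 kg·m²; centre at d = 0.409 + 0.24 = 0.649 m, so the parallel axis theorem gives I = 0.13732 + (5.96)(0.649)² = 2.6477 kg·m².
Point mass: I_cm = 0; centre at d = 0.409 + 0.24 + 0.24 = 0.889 m, so the parallel axis theorem gives I = 0 + (1.83)(0.889)² = 1.4463 kg·m².
Solid sphere: I_cm = (2/5)MR² = (2/5)(3.67)(0.0577)² = 0.0048874 kg·m²; centre at d = 0.409 + 0.24 + 0.24 + 0.0577 = 0.9467 m, so the parallel axis theorem gives I = 0.0048874 + (3.67)(0.9467)² = 3.2941 kg·m².
Total I = 0.10516 + 2.6477 + 1.4463 + 3.2941 = 7.4932 kg·m².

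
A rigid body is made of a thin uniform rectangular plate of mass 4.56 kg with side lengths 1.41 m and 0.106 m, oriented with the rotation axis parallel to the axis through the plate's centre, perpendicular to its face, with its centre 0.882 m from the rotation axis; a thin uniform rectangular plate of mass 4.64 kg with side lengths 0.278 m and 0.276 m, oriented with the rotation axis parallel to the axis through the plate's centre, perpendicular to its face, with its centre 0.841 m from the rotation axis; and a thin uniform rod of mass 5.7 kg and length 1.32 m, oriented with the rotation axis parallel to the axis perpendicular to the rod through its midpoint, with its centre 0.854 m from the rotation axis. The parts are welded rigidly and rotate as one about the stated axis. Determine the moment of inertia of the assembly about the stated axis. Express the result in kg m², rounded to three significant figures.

Rectangular plate: I_cm = (1/12)M(a²+b²) = (1/12)(4.56)[(1.41)² + (0.106)²] = 0.75975 kg m²; centre at d = 0.882 m, so the parallel axis theorem gives I = 0.75975 + (4.56)(0.882)² = 4.3071 kg m².
Rectangular plate: I_cm = (1/12)M(a²+b²) = (1/12)(4.64)[(0.278)² + (0.276)²] = 0.059338 kg m²; centre at d = 0.841 m, so the parallel axis theorem gives I = 0.059338 + (4.64)(0.841)² = 3.3411 kg m².
Thin rod: I_cm = (1/12)ML² = (1/12)(5.7)(1.32)² = 0.82764 kg m²; centre at d = 0.854 m, so the parallel axis theorem gives I = 0.82764 + (5.7)(0.854)² = 4.9847 kg m².
Total I = 4.3071 + 3.3411 + 4.9847 = 12.633 kg m².

12.6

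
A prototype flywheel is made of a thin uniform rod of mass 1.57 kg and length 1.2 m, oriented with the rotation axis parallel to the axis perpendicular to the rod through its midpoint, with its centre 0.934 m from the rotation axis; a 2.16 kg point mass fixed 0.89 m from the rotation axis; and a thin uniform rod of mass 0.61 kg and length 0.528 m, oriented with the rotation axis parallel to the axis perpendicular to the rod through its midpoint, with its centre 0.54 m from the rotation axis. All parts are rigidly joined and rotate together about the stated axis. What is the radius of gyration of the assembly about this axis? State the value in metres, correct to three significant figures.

Thin rod: I_cm = (1/12)ML² = (1/12)(1.57)(1.2)² = 0.1884 kg m²; centre at d = 0.934 m, so the parallel axis theorem gives I = 0.1884 + (1.57)(0.934)² = 1.558 kg m².
Point mass: I_cm = 0; centre at d = 0.89 m, so the parallel axis theorem gives I = 0 + (2.16)(0.89)² = 1.7109 kg m².
Thin rod: I_cm = (1/12)ML² = (1/12)(0.61)(0.528)² = 0.014172 kg m²; centre at d = 0.54 m, so the parallel axis theorem gives I = 0.014172 + (0.61)(0.54)² = 0.19205 kg m².
Total I = 3.461 kg m²; total mass M = 4.34 kg.
k = √(I/M) = √(3.461/4.34) = 0.89301 m.

0.893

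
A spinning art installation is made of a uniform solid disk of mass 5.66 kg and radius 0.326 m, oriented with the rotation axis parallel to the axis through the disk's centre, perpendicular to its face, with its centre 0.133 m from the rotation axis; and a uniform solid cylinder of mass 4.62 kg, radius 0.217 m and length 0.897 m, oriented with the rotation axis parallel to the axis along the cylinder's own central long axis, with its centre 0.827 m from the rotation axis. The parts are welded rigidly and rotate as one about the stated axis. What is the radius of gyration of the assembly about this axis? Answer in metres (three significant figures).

0.597

Solid disk: I_cm = (1/2)MR² = (1/2)(5.66)(0.326)² = 0.30076 kg m²; centre at d = 0.133 m, so the parallel axis theorem gives I = 0.30076 + (5.66)(0.133)² = 0.40088 kg m².
Solid cylinder: I_cm = (1/2)MR² = (1/2)(4.62)(0.217)² = 0.10878 kg m²; centre at d = 0.827 m, so the parallel axis theorem gives I = 0.10878 + (4.62)(0.827)² = 3.2685 kg m².
Total I = 3.6694 kg m²; total mass M = 10.28 kg.
k = √(I/M) = √(3.6694/10.28) = 0.59745 m.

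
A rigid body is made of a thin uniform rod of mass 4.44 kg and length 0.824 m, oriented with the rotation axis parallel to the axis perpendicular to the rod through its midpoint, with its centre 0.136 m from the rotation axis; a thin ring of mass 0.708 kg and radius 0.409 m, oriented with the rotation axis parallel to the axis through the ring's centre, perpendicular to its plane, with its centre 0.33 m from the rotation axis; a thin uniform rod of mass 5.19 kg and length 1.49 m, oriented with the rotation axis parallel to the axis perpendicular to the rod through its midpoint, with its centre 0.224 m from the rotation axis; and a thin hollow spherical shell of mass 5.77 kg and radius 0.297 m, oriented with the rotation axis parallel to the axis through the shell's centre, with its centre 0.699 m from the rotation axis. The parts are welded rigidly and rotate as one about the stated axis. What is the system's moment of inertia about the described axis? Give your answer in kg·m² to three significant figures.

Thin rod: I_cm = (1/12)ML² = (1/12)(4.44)(0.824)² = 0.25122 kg·m²; centre at d = 0.136 m, so the parallel axis theorem gives I = 0.25122 + (4.44)(0.136)² = 0.33334 kg·m².
Thin ring: I_cm = MR² = (0.708)(0.409)² = 0.11843 kg·m²; centre at d = 0.33 m, so the parallel axis theorem gives I = 0.11843 + (0.708)(0.33)² = 0.19554 kg·m².
Thin rod: I_cm = (1/12)ML² = (1/12)(5.19)(1.49)² = 0.96019 kg·m²; centre at d = 0.224 m, so the parallel axis theorem gives I = 0.96019 + (5.19)(0.224)² = 1.2206 kg·m².
Spherical shell: I_cm = (2/3)MR² = (2/3)(5.77)(0.297)² = 0.33931 kg·m²; centre at d = 0.699 m, so the parallel axis theorem gives I = 0.33931 + (5.77)(0.699)² = 3.1585 kg·m².
Total I = 0.33334 + 0.19554 + 1.2206 + 3.1585 = 4.908 kg·m².

4.91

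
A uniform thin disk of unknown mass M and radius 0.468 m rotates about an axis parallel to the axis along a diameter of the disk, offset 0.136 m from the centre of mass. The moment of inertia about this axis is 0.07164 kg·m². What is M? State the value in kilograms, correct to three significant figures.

0.978

I = I_cm + Md² = (1/4)MR² + Md² = M·[0.25·(0.468)² + (0.136)²] = M·0.073252.
So M = 0.07164 / 0.073252 = 0.97799 kg.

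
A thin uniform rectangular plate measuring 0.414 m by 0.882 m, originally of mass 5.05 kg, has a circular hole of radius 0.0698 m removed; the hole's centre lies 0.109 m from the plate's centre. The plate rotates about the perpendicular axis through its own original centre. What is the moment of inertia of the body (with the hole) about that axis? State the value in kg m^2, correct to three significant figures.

0.396

Unpierced body about its centre: I₀ = (1/12)M(a²+b²) = (1/12)(5.05)[(0.414)² + (0.882)²] = 0.39951 kg m^2.
The removed disk has mass m = M·πr²/(ab) = (5.05)·π(0.0698)²/(0.414·0.882) = 0.21168 kg (same uniform areal density).
Its moment of inertia about the rotation axis (parallel-axis theorem): I_hole = (1/2)mr² + md² = (1/2)(0.21168)(0.0698)² + (0.21168)(0.109)² = 0.0030307 kg m^2.
Treating the hole as negative mass, I = I₀ − I_hole = 0.39951 − 0.0030307 = 0.39647 kg m^2.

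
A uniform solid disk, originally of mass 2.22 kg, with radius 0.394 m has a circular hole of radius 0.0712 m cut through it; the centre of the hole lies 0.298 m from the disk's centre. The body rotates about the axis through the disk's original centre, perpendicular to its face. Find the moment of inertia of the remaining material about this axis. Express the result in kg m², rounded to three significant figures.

Unpierced body about its centre: I₀ = (1/2)MR² = (1/2)(2.22)(0.394)² = 0.17231 kg m².
The removed disk has mass m = M·(r/R)² = (2.22)(0.0712/0.394)² = 0.072497 kg (same uniform areal density).
Its moment of inertia about the rotation axis (parallel-axis theorem): I_hole = (1/2)mr² + md² = (1/2)(0.072497)(0.0712)² + (0.072497)(0.298)² = 0.0066218 kg m².
Treating the hole as negative mass, I = I₀ − I_hole = 0.17231 − 0.0066218 = 0.16569 kg m².

0.166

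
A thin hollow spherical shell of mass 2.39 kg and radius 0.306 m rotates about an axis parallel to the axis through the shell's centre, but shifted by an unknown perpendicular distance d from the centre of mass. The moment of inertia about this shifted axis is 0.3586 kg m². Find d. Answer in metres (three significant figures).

About the centre-of-mass axis, I_cm = (2/3)MR² = (2/3)(2.39)(0.306)² = 0.14919 kg m².
Parallel axis theorem: I = I_cm + Md², so Md² = 0.3586 − 0.14919 = 0.20941 kg m².
d = √(0.20941 / 2.39) = 0.296 m.

0.296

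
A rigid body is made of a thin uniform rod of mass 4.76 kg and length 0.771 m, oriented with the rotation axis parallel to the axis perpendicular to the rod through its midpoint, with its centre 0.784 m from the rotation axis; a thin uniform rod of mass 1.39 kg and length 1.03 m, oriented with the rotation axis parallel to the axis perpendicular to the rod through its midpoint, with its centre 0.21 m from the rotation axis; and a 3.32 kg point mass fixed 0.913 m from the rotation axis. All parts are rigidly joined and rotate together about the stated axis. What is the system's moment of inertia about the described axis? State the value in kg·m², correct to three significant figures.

Thin rod: I_cm = (1/12)ML² = (1/12)(4.76)(0.771)² = 0.23579 kg·m²; centre at d = 0.784 m, so I = I_cm + Md² gives I = 0.23579 + (4.76)(0.784)² = 3.1616 kg·m².
Thin rod: I_cm = (1/12)ML² = (1/12)(1.39)(1.03)² = 0.12289 kg·m²; centre at d = 0.21 m, so I = I_cm + Md² gives I = 0.12289 + (1.39)(0.21)² = 0.18419 kg·m².
Point mass: I_cm = 0; centre at d = 0.913 m, so I = I_cm + Md² gives I = 0 + (3.32)(0.913)² = 2.7674 kg·m².
Total I = 3.1616 + 0.18419 + 2.7674 = 6.1132 kg·m².

6.11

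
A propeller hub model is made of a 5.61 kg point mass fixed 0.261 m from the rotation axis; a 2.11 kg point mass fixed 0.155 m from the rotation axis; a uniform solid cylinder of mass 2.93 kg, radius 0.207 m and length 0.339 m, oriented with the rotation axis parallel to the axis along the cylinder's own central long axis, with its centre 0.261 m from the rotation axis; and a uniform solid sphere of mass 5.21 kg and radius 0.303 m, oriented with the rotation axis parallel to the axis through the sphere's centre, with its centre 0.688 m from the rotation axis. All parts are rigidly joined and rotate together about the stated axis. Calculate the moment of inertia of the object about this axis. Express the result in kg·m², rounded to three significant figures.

3.35

Point mass: I_cm = 0; centre at d = 0.261 m, so the parallel axis theorem gives I = 0 + (5.61)(0.261)² = 0.38216 kg·m².
Point mass: I_cm = 0; centre at d = 0.155 m, so the parallel axis theorem gives I = 0 + (2.11)(0.155)² = 0.050693 kg·m².
Solid cylinder: I_cm = (1/2)MR² = (1/2)(2.93)(0.207)² = 0.062774 kg·m²; centre at d = 0.261 m, so the parallel axis theorem gives I = 0.062774 + (2.93)(0.261)² = 0.26237 kg·m².
Solid sphere: I_cm = (2/5)MR² = (2/5)(5.21)(0.303)² = 0.19133 kg·m²; centre at d = 0.688 m, so the parallel axis theorem gives I = 0.19133 + (5.21)(0.688)² = 2.6575 kg·m².
Total I = 0.38216 + 0.050693 + 0.26237 + 2.6575 = 3.3527 kg·m².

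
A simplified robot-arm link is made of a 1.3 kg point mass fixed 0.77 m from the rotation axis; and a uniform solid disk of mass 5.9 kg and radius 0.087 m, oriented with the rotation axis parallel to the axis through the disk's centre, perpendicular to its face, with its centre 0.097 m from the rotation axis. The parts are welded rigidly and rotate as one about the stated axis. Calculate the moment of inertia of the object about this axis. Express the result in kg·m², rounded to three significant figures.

Point mass: I_cm = 0; centre at d = 0.77 m, so I = I_cm + Md² gives I = 0 + (1.3)(0.77)² = 0.77077 kg·m².
Solid disk: I_cm = (1/2)MR² = (1/2)(5.9)(0.087)² = 0.022329 kg·m²; centre at d = 0.097 m, so I = I_cm + Md² gives I = 0.022329 + (5.9)(0.097)² = 0.077842 kg·m².
Total I = 0.77077 + 0.077842 = 0.84861 kg·m².

0.849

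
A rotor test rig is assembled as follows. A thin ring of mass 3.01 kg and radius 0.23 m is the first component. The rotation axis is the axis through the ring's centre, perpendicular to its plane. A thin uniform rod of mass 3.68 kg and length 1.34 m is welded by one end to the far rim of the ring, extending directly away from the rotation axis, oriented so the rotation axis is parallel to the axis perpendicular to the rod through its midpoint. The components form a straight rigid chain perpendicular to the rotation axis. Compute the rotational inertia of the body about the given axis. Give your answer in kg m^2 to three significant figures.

3.69

Thin ring: I_cm = MR² = (3.01)(0.23)² = 0.15923 kg m^2; axis through the centre, so I = 0.15923 kg m^2.
Thin rod: I_cm = (1/12)ML² = (1/12)(3.68)(1.34)² = 0.55065 kg m^2; centre at d = 0.23 + 0.67 = 0.9 m, so the parallel axis theorem gives I = 0.55065 + (3.68)(0.9)² = 3.5315 kg m^2.
Total I = 0.15923 + 3.5315 = 3.6907 kg m^2.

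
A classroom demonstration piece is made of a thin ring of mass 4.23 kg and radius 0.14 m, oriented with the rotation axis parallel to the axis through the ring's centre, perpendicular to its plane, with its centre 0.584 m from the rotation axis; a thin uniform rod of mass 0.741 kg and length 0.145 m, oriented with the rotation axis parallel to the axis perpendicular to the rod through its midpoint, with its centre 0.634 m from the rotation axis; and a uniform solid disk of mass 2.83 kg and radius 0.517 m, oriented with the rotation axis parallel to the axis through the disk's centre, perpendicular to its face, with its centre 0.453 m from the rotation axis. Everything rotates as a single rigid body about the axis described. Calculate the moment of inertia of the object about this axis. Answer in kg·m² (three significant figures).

Thin ring: I_cm = MR² = (4.23)(0.14)² = 0.082908 kg·m²; centre at d = 0.584 m, so I = I_cm + Md² gives I = 0.082908 + (4.23)(0.584)² = 1.5256 kg·m².
Thin rod: I_cm = (1/12)ML² = (1/12)(0.741)(0.145)² = 0.0012983 kg·m²; centre at d = 0.634 m, so I = I_cm + Md² gives I = 0.0012983 + (0.741)(0.634)² = 0.29915 kg·m².
Solid disk: I_cm = (1/2)MR² = (1/2)(2.83)(0.517)² = 0.37821 kg·m²; centre at d = 0.453 m, so I = I_cm + Md² gives I = 0.37821 + (2.83)(0.453)² = 0.95896 kg·m².
Total I = 1.5256 + 0.29915 + 0.95896 = 2.7837 kg·m².

2.78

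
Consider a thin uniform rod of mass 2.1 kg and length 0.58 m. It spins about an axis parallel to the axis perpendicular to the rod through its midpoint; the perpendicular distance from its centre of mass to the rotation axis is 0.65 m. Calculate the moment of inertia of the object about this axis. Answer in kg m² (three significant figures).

I_cm = (1/12)ML² = (1/12)(2.1)(0.58)² = 0.05887 kg m²; centre at d = 0.65 m, so I = I_cm + Md² gives I = 0.05887 + (2.1)(0.65)² = 0.94612 kg m².

0.946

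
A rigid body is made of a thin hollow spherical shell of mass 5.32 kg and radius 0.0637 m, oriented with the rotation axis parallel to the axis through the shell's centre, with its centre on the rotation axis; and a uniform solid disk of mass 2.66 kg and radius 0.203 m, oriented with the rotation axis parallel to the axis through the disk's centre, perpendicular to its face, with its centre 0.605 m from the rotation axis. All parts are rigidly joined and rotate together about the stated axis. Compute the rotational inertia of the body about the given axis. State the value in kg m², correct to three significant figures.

Spherical shell: I_cm = (2/3)MR² = (2/3)(5.32)(0.0637)² = 0.014391 kg m²; axis through the centre, so I = 0.014391 kg m².
Solid disk: I_cm = (1/2)MR² = (1/2)(2.66)(0.203)² = 0.054808 kg m²; centre at d = 0.605 m, so I = I_cm + Md² gives I = 0.054808 + (2.66)(0.605)² = 1.0284 kg m².
Total I = 0.014391 + 1.0284 = 1.0428 kg m².

1.04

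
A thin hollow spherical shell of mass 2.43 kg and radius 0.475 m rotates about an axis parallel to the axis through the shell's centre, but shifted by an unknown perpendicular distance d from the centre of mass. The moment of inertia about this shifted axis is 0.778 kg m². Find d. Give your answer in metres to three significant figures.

0.412

About the centre-of-mass axis, I_cm = (2/3)MR² = (2/3)(2.43)(0.475)² = 0.36551 kg m².
Parallel axis theorem: I = I_cm + Md², so Md² = 0.778 − 0.36551 = 0.41249 kg m².
d = √(0.41249 / 2.43) = 0.412 m.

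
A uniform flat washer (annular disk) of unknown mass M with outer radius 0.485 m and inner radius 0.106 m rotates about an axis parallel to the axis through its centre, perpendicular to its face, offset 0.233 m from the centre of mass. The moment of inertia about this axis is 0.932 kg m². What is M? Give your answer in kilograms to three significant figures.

5.25

I = I_cm + Md² = (1/2)M(R²+r²) + Md² = M·[0.5·[(0.485)² + (0.106)²] + (0.233)²] = M·0.17752.
So M = 0.932 / 0.17752 = 5.2501 kg.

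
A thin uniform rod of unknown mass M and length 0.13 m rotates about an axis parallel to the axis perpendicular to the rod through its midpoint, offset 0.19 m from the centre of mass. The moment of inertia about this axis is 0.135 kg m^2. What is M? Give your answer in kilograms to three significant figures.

I = I_cm + Md² = (1/12)ML² + Md² = M·[0.0833333·(0.13)² + (0.19)²] = M·0.037508.
So M = 0.135 / 0.037508 = 3.5992 kg.

3.60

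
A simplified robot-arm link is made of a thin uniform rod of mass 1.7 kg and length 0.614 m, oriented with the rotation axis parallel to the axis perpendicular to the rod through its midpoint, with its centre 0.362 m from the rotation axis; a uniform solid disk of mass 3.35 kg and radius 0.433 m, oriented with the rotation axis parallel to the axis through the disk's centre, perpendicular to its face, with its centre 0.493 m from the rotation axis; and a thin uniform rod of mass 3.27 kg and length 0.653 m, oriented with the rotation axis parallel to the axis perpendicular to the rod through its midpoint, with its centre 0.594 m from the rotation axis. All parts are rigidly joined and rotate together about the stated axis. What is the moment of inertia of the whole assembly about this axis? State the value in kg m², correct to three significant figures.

2.67

Thin rod: I_cm = (1/12)ML² = (1/12)(1.7)(0.614)² = 0.053408 kg m²; centre at d = 0.362 m, so I = I_cm + Md² gives I = 0.053408 + (1.7)(0.362)² = 0.27618 kg m².
Solid disk: I_cm = (1/2)MR² = (1/2)(3.35)(0.433)² = 0.31404 kg m²; centre at d = 0.493 m, so I = I_cm + Md² gives I = 0.31404 + (3.35)(0.493)² = 1.1283 kg m².
Thin rod: I_cm = (1/12)ML² = (1/12)(3.27)(0.653)² = 0.1162 kg m²; centre at d = 0.594 m, so I = I_cm + Md² gives I = 0.1162 + (3.27)(0.594)² = 1.27 kg m².
Total I = 0.27618 + 1.1283 + 1.27 = 2.6744 kg m².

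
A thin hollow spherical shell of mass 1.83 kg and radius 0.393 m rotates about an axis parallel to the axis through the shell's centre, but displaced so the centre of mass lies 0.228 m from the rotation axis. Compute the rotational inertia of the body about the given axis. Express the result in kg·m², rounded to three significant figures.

0.284

I_cm = (2/3)MR² = (2/3)(1.83)(0.393)² = 0.18843 kg·m²; centre at d = 0.228 m, so I = I_cm + Md² gives I = 0.18843 + (1.83)(0.228)² = 0.28356 kg·m².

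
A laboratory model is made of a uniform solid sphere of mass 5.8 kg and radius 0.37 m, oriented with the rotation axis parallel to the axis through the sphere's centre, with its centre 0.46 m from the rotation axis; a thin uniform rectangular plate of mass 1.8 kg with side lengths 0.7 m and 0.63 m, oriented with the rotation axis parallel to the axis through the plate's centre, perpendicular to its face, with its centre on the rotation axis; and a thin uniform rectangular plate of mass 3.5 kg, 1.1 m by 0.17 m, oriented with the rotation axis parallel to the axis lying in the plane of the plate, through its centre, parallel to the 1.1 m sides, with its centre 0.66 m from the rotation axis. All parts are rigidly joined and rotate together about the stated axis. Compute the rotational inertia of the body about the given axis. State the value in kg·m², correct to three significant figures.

3.21

Solid sphere: I_cm = (2/5)MR² = (2/5)(5.8)(0.37)² = 0.31761 kg·m²; centre at d = 0.46 m, so the parallel axis theorem gives I = 0.31761 + (5.8)(0.46)² = 1.5449 kg·m².
Rectangular plate: I_cm = (1/12)M(a²+b²) = (1/12)(1.8)[(0.7)² + (0.63)²] = 0.13303 kg·m²; axis through the centre, so I = 0.13303 kg·m².
Rectangular plate: I_cm = (1/12)Mb² = (1/12)(3.5)(0.17)² = 0.0084292 kg·m²; centre at d = 0.66 m, so the parallel axis theorem gives I = 0.0084292 + (3.5)(0.66)² = 1.533 kg·m².
Total I = 1.5449 + 0.13303 + 1.533 = 3.211 kg·m².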